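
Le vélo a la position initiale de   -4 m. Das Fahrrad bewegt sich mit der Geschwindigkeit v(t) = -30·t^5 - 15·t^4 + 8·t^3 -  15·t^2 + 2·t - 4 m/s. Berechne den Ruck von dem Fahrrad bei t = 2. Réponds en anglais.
Starting from velocity v(t) = -30·t^5 - 15·t^4 + 8·t^3 - 15·t^2 + 2·t - 4, we take 2 derivatives. The derivative of velocity gives acceleration: a(t) = -150·t^4 - 60·t^3 + 24·t^2 - 30·t + 2. Differentiating acceleration, we get jerk: j(t) = -600·t^3 - 180·t^2 + 48·t - 30. From the given jerk equation j(t) = -600·t^3 - 180·t^2 + 48·t - 30, we substitute t = 2 to get j = -5454.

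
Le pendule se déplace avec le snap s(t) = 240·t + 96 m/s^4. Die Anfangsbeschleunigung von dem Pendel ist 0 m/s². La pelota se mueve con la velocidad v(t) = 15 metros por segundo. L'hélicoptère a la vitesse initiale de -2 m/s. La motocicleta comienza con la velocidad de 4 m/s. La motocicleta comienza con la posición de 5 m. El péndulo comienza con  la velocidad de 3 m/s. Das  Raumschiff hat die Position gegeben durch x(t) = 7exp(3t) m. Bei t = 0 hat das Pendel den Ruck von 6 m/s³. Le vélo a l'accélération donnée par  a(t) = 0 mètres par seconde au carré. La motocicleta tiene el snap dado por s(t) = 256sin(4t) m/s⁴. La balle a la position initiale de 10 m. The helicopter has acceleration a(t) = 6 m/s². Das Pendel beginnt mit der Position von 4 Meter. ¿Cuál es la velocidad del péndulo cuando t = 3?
Para resolver esto, necesitamos tomar 3 antiderivadas de nuestra ecuación del snap s(t) = 240·t + 96. La integral del snap es la sacudida. Usando j(0) = 6, obtenemos j(t) = 120·t^2 + 96·t + 6. Integrando la sacudida y usando la condición inicial a(0) = 0, obtenemos a(t) = 2·t·(20·t^2 + 24·t + 3). Tomando ∫a(t)dt y aplicando v(0) = 3, encontramos v(t) = 10·t^4 + 16·t^3 + 3·t^2 + 3. Usando v(t) = 10·t^4 + 16·t^3 + 3·t^2 + 3 y sustituyendo t = 3, encontramos v = 1272.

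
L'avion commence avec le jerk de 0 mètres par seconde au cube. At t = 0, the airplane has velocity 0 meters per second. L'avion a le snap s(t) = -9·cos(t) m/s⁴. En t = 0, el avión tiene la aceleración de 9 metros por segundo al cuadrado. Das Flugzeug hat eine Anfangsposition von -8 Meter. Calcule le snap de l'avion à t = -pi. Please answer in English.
Using s(t) = -9·cos(t) and substituting t = -pi, we find s = 9.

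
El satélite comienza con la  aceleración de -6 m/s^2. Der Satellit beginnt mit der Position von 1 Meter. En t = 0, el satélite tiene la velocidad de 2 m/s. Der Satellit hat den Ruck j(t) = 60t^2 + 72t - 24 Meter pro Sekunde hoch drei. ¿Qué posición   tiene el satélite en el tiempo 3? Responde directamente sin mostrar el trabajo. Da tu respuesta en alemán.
Die Position bei t = 3 ist x = 358.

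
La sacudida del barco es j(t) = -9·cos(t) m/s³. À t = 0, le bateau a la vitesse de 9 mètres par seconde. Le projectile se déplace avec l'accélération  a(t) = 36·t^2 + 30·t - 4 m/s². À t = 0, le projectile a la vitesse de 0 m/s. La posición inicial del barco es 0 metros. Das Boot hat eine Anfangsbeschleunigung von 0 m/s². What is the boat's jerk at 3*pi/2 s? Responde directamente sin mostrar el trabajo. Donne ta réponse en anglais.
The jerk at t = 3*pi/2 is j = 0.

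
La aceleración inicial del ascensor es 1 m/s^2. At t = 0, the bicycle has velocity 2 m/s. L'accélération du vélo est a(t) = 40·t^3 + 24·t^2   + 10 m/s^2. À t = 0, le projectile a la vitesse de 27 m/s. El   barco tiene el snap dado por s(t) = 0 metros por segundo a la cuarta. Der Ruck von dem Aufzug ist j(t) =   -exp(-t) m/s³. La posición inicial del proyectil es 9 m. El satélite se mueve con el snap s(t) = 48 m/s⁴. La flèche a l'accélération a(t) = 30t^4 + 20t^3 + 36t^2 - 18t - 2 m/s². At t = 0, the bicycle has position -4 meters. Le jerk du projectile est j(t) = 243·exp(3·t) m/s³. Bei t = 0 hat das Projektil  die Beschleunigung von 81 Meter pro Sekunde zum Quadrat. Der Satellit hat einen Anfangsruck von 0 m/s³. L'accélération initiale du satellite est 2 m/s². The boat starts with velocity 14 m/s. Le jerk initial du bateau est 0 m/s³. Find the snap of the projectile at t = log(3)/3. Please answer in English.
We must differentiate our jerk equation j(t) = 243·exp(3·t) 1 time. Differentiating jerk, we get snap: s(t) = 729·exp(3·t). From the given snap equation s(t) = 729·exp(3·t), we substitute t = log(3)/3 to get s = 2187.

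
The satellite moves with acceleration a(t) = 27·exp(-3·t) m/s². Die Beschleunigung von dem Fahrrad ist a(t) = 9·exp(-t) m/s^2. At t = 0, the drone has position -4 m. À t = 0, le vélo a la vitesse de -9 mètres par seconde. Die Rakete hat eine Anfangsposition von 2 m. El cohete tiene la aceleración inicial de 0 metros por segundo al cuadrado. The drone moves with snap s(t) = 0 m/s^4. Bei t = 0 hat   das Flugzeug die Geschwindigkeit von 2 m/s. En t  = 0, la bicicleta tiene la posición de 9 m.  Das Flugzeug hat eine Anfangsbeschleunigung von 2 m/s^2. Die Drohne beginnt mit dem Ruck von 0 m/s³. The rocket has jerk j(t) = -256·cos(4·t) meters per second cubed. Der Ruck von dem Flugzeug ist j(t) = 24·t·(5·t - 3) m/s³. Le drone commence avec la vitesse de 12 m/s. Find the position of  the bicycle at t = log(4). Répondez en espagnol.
Debemos encontrar la antiderivada de nuestra ecuación de la aceleración a(t) = 9·exp(-t) 2 veces. Tomando ∫a(t)dt y aplicando v(0) = -9, encontramos v(t) = -9·exp(-t). La integral de la velocidad, con x(0) = 9, da la posición: x(t) = 9·exp(-t). De la ecuación de la posición x(t) = 9·exp(-t), sustituimos t = log(4) para obtener x = 9/4.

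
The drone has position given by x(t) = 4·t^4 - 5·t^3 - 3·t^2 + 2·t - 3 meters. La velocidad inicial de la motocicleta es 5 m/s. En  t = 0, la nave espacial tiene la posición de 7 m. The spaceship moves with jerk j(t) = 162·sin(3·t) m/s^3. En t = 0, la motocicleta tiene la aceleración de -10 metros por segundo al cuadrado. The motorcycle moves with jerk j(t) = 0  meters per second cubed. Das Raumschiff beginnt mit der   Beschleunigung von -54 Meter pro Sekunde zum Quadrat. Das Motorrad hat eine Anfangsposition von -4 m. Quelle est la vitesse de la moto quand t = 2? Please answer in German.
Um dies zu lösen, müssen wir 2 Integrale unserer Gleichung für den Ruck j(t) = 0 finden. Mit ∫j(t)dt und Anwendung von a(0) = -10, finden wir a(t) = -10. Die Stammfunktion von der Beschleunigung ist die Geschwindigkeit. Mit v(0) = 5 erhalten wir v(t) = 5 - 10·t. Aus der Gleichung für die Geschwindigkeit v(t) = 5 - 10·t, setzen wir t = 2 ein und erhalten v = -15.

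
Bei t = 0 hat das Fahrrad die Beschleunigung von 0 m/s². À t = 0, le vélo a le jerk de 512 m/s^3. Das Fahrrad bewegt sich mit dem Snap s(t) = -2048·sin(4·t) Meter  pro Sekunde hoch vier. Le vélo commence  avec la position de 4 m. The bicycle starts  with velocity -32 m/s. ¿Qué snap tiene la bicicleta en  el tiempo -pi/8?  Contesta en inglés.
We have snap s(t) = -2048·sin(4·t). Substituting t = -pi/8: s(-pi/8) = 2048.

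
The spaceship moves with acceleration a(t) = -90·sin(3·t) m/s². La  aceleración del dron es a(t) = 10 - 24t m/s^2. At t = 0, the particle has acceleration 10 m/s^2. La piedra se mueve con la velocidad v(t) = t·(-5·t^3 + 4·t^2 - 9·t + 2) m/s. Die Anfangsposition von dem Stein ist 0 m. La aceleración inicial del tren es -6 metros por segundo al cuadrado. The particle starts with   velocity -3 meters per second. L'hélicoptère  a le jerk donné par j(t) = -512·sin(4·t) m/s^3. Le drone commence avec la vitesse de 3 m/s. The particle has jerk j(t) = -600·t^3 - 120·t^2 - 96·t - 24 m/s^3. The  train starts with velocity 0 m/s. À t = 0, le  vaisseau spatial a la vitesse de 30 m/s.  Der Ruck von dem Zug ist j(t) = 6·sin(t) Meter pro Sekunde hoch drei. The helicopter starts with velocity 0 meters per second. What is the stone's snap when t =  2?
We must differentiate our velocity equation v(t) = t·(-5·t^3 + 4·t^2 - 9·t + 2) 3 times. The derivative of velocity gives acceleration: a(t) = -5·t^3 + 4·t^2 + t·(-15·t^2 + 8·t - 9) - 9·t + 2. Taking d/dt of a(t), we find j(t) = -30·t^2 + t·(8 - 30·t) + 16·t - 18. Differentiating jerk, we get snap: s(t) = 24 - 120·t. Using s(t) = 24 - 120·t and substituting t = 2, we find s = -216.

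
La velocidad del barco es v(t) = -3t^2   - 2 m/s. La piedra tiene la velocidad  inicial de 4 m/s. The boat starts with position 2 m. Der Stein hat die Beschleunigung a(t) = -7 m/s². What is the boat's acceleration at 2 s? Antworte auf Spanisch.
Partiendo de la velocidad v(t) = -3·t^2 - 2, tomamos 1 derivada. La derivada de la velocidad da la aceleración: a(t) = -6·t. De la ecuación de la aceleración a(t) = -6·t, sustituimos t = 2 para obtener a = -12.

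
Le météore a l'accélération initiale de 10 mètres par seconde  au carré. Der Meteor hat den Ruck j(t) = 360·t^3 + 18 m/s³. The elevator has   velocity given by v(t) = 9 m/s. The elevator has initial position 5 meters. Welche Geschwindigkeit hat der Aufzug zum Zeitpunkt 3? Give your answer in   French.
En utilisant v(t) = 9 et en substituant t = 3, nous trouvons v = 9.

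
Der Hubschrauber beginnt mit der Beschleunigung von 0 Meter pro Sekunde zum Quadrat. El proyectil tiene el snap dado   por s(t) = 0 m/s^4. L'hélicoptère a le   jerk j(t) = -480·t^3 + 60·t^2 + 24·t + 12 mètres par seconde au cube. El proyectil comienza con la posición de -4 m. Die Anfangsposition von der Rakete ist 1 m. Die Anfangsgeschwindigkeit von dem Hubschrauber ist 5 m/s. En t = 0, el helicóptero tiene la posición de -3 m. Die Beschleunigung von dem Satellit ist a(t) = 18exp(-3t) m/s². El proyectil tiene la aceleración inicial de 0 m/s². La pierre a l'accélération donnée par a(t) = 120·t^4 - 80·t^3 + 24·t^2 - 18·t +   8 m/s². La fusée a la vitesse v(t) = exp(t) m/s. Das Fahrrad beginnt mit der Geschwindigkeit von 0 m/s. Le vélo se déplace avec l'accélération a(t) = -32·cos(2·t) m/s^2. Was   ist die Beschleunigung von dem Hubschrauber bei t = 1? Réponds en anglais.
To solve this, we need to take 1 antiderivative of our jerk equation j(t) = -480·t^3 + 60·t^2 + 24·t + 12. Finding the integral of j(t) and using a(0) = 0: a(t) = 4·t·(-30·t^3 + 5·t^2 + 3·t + 3). We have acceleration a(t) = 4·t·(-30·t^3 + 5·t^2 + 3·t + 3). Substituting t = 1: a(1) = -76.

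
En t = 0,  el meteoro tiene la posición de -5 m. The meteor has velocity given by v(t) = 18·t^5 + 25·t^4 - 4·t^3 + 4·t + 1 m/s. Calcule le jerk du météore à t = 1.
Nous devons dériver notre équation de la vitesse v(t) = 18·t^5 + 25·t^4 - 4·t^3 + 4·t + 1 2 fois. En prenant d/dt de v(t), nous trouvons a(t) = 90·t^4 + 100·t^3 - 12·t^2 + 4. En dérivant l'accélération, nous obtenons le jerk: j(t) = 360·t^3 + 300·t^2 - 24·t. Nous avons le jerk j(t) = 360·t^3 + 300·t^2 - 24·t. En substituant t = 1: j(1) = 636.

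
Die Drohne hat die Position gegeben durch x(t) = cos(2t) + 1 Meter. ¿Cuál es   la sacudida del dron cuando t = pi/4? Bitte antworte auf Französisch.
En partant de la position x(t) = cos(2·t) + 1, nous prenons 3 dérivées. La dérivée de la position donne la vitesse: v(t) = -2·sin(2·t). En prenant d/dt de v(t), nous trouvons a(t) = -4·cos(2·t). En prenant d/dt de a(t), nous trouvons j(t) = 8·sin(2·t). Nous avons le jerk j(t) = 8·sin(2·t). En substituant t = pi/4: j(pi/4) = 8.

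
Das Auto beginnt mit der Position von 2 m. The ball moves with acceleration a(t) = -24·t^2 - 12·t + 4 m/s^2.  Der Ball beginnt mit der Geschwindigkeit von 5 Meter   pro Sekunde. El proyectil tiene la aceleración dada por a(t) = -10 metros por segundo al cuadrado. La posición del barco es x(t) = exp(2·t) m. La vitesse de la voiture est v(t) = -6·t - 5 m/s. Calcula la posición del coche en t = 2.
Para resolver esto, necesitamos tomar 1 antiderivada de nuestra ecuación de la velocidad v(t) = -6·t - 5. La antiderivada de la velocidad es la posición. Usando x(0) = 2, obtenemos x(t) = -3·t^2 - 5·t + 2. De la ecuación de la posición x(t) = -3·t^2 - 5·t + 2, sustituimos t = 2 para obtener x = -20.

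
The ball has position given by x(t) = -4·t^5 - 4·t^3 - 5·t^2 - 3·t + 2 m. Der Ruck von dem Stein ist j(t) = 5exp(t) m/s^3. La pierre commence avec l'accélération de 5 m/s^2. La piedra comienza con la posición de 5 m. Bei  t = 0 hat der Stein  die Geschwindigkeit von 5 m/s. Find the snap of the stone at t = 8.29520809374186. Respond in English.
To solve this, we need to take 1 derivative of our jerk equation j(t) = 5·exp(t). The derivative of jerk gives snap: s(t) = 5·exp(t). We have snap s(t) = 5·exp(t). Substituting t = 8.29520809374186: s(8.29520809374186) = 20023.1824981287.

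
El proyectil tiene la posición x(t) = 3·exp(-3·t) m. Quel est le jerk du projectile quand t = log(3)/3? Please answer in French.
En partant de la position x(t) = 3·exp(-3·t), nous prenons 3 dérivées. En dérivant la position, nous obtenons la vitesse: v(t) = -9·exp(-3·t). La dérivée de la vitesse donne l'accélération: a(t) = 27·exp(-3·t). En prenant d/dt de a(t), nous trouvons j(t) = -81·exp(-3·t). De l'équation du jerk j(t) = -81·exp(-3·t), nous substituons t = log(3)/3 pour obtenir j = -27.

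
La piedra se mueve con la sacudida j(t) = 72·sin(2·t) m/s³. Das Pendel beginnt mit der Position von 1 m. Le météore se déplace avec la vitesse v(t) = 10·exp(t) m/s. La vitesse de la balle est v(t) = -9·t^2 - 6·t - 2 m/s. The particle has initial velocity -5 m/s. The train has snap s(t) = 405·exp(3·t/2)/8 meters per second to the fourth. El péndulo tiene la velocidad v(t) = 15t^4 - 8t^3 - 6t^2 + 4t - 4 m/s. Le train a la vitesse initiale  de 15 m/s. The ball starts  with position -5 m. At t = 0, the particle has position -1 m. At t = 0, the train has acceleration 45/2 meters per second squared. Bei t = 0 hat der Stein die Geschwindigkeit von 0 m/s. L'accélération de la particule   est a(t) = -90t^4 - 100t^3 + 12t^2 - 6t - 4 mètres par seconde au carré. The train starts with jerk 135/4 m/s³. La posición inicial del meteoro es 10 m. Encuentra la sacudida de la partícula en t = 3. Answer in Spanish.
Debemos derivar nuestra ecuación de la aceleración a(t) = -90·t^4 - 100·t^3 + 12·t^2 - 6·t - 4 1 vez. Tomando d/dt de a(t), encontramos j(t) = -360·t^3 - 300·t^2 + 24·t - 6. Usando j(t) = -360·t^3 - 300·t^2 + 24·t - 6 y sustituyendo t = 3, encontramos j = -12354.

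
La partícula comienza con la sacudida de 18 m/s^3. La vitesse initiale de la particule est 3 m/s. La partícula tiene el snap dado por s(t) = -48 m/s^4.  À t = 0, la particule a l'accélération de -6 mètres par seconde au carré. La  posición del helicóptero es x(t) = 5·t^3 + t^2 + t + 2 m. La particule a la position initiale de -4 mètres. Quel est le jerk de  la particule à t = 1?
Pour résoudre ceci, nous devons prendre 1 primitive de notre équation du snap s(t) = -48. La primitive du snap, avec j(0) = 18, donne le jerk: j(t) = 18 - 48·t. De l'équation du jerk j(t) = 18 - 48·t, nous substituons t = 1 pour obtenir j = -30.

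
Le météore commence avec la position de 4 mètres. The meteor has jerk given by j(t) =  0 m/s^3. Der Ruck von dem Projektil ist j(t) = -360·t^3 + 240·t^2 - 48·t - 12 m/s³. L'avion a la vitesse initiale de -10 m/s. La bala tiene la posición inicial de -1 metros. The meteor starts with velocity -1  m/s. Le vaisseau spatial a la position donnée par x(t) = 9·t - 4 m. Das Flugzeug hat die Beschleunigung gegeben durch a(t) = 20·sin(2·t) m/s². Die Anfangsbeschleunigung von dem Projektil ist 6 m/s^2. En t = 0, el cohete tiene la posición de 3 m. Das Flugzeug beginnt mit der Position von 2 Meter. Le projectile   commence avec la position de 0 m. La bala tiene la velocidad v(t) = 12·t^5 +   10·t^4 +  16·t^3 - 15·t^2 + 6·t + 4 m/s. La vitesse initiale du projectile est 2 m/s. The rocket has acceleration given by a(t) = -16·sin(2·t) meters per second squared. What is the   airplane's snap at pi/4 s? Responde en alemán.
Wir müssen unsere Gleichung für die Beschleunigung a(t) = 20·sin(2·t) 2-mal ableiten. Mit d/dt von a(t) finden wir j(t) = 40·cos(2·t). Mit d/dt von j(t) finden wir s(t) = -80·sin(2·t). Wir haben den Snap s(t) = -80·sin(2·t). Durch Einsetzen von t = pi/4: s(pi/4) = -80.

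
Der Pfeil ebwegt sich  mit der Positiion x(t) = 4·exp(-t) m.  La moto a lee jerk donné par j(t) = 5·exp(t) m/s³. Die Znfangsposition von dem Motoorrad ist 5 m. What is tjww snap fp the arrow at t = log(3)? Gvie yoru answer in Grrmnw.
Wir müssen unsere Gleichung für die Position x(t) = 4·exp(-t) 4-mal ableiten. Durch Ableiten von der Position erhalten wir die Geschwindigkeit: v(t) = -4·exp(-t). Die Ableitung von der Geschwindigkeit ergibt die Beschleunigung: a(t) = 4·exp(-t). Mit d/dt von a(t) finden wir j(t) = -4·exp(-t). Mit d/dt von j(t) finden wir s(t) = 4·exp(-t). Mit s(t) = 4·exp(-t) und Einsetzen von t = log(3), finden wir s = 4/3.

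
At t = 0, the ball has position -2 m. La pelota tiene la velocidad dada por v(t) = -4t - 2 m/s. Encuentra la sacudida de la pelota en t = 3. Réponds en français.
Nous devons dériver notre équation de la vitesse v(t) = -4·t - 2 2 fois. La dérivée de la vitesse donne l'accélération: a(t) = -4. En prenant d/dt de a(t), nous trouvons j(t) = 0. Nous avons le jerk j(t) = 0. En substituant t = 3: j(3) = 0.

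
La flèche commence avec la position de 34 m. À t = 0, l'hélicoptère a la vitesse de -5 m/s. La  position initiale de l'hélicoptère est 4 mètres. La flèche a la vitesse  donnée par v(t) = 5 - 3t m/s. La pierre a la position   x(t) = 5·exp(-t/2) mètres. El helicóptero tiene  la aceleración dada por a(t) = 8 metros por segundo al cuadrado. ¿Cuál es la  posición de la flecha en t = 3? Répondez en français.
Nous devons intégrer notre équation de la vitesse v(t) = 5 - 3·t 1 fois. La primitive de la vitesse est la position. En utilisant x(0) = 34, nous obtenons x(t) = -3·t^2/2 + 5·t + 34. Nous avons la position x(t) = -3·t^2/2 + 5·t + 34. En substituant t = 3: x(3) = 71/2.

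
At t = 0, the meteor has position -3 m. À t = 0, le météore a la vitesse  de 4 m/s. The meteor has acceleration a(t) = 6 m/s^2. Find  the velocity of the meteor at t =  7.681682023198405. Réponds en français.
En partant de l'accélération a(t) = 6, nous prenons 1 intégrale. L'intégrale de l'accélération, avec v(0) = 4, donne la vitesse: v(t) = 6·t + 4. Nous avons la vitesse v(t) = 6·t + 4. En substituant t = 7.681682023198405: v(7.681682023198405) = 50.0900921391904.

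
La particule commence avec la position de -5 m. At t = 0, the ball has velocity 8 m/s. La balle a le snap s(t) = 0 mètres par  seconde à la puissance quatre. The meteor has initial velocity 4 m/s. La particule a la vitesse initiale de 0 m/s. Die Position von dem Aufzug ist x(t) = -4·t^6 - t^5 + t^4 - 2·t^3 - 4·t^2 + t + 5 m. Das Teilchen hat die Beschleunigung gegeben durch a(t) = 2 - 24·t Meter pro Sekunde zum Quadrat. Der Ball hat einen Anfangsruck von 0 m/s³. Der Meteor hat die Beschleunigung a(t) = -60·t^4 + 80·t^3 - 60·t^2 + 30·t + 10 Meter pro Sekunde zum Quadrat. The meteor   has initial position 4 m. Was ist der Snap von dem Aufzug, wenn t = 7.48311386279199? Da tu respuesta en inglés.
We must differentiate our position equation x(t) = -4·t^6 - t^5 + t^4 - 2·t^3 - 4·t^2 + t + 5 4 times. Differentiating position, we get velocity: v(t) = -24·t^5 - 5·t^4 + 4·t^3 - 6·t^2 - 8·t + 1. The derivative of velocity gives acceleration: a(t) = -120·t^4 - 20·t^3 + 12·t^2 - 12·t - 8. Taking d/dt of a(t), we find j(t) = -480·t^3 - 60·t^2 + 24·t - 12. Differentiating jerk, we get snap: s(t) = -1440·t^2 - 120·t + 24. Using s(t) = -1440·t^2 - 120·t + 24 and substituting t = 7.48311386279199, we find s = -81509.6437037890.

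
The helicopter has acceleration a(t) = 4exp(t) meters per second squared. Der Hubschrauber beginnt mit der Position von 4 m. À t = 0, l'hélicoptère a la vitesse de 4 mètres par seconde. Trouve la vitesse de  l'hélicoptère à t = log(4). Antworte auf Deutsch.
Ausgehend von der Beschleunigung a(t) = 4·exp(t), nehmen wir 1 Stammfunktion. Durch Integration von der Beschleunigung und Verwendung der Anfangsbedingung v(0) = 4, erhalten wir v(t) = 4·exp(t). Aus der Gleichung für die Geschwindigkeit v(t) = 4·exp(t), setzen wir t = log(4) ein und erhalten v = 16.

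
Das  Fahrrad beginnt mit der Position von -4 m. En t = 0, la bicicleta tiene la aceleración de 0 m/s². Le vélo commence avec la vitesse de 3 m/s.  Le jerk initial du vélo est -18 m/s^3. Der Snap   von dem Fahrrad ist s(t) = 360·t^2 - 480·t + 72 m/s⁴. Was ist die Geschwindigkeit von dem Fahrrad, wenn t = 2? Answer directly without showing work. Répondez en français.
La réponse est -65.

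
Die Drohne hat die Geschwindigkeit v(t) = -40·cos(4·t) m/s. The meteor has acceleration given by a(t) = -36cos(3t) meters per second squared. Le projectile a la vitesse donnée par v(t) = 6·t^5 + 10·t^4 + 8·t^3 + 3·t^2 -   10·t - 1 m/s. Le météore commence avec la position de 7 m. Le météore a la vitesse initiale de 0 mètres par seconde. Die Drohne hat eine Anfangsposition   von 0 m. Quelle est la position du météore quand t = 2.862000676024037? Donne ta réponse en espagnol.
Para resolver esto, necesitamos tomar 2 antiderivadas de nuestra ecuación de la aceleración a(t) = -36·cos(3·t). La integral de la aceleración es la velocidad. Usando v(0) = 0, obtenemos v(t) = -12·sin(3·t). La integral de la velocidad es la posición. Usando x(0) = 7, obtenemos x(t) = 4·cos(3·t) + 3. Usando x(t) = 4·cos(3·t) + 3 y sustituyendo t = 2.862000676024037, encontramos x = 0.326504724537081.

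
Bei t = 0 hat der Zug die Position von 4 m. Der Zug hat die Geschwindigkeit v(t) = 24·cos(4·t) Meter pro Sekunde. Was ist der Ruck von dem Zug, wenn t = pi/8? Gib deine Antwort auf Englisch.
We must differentiate our velocity equation v(t) = 24·cos(4·t) 2 times. Taking d/dt of v(t), we find a(t) = -96·sin(4·t). Differentiating acceleration, we get jerk: j(t) = -384·cos(4·t). From the given jerk equation j(t) = -384·cos(4·t), we substitute t = pi/8 to get j = 0.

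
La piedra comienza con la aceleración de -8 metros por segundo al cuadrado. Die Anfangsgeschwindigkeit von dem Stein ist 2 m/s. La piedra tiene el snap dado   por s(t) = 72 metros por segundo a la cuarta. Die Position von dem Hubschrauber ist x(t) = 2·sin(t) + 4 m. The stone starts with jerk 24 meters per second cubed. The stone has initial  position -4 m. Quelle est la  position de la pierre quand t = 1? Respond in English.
We need to integrate our snap equation s(t) = 72 4 times. The integral of snap, with j(0) = 24, gives jerk: j(t) = 72·t + 24. The integral of jerk, with a(0) = -8, gives acceleration: a(t) = 36·t^2 + 24·t - 8. The integral of acceleration is velocity. Using v(0) = 2, we get v(t) = 12·t^3 + 12·t^2 - 8·t + 2. The antiderivative of velocity is position. Using x(0) = -4, we get x(t) = 3·t^4 + 4·t^3 - 4·t^2 + 2·t - 4. We have position x(t) = 3·t^4 + 4·t^3 - 4·t^2 + 2·t - 4. Substituting t = 1: x(1) = 1.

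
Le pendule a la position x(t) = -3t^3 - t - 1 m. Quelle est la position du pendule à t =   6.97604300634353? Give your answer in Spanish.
Tenemos la posición x(t) = -3·t^3 - t - 1. Sustituyendo t = 6.97604300634353: x(6.97604300634353) = -1026.44712561972.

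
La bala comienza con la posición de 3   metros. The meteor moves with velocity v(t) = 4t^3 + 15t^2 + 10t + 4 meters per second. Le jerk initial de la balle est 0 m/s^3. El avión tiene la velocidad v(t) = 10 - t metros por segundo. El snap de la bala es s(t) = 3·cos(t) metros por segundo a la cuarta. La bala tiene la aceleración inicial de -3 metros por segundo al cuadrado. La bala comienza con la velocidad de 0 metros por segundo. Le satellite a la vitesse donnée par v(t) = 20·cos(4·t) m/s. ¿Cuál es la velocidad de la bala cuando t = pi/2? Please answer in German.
Wir müssen unsere Gleichung für den Snap s(t) = 3·cos(t) 3-mal integrieren. Mit ∫s(t)dt und Anwendung von j(0) = 0, finden wir j(t) = 3·sin(t). Mit ∫j(t)dt und Anwendung von a(0) = -3, finden wir a(t) = -3·cos(t). Mit ∫a(t)dt und Anwendung von v(0) = 0, finden wir v(t) = -3·sin(t). Mit v(t) = -3·sin(t) und Einsetzen von t = pi/2, finden wir v = -3.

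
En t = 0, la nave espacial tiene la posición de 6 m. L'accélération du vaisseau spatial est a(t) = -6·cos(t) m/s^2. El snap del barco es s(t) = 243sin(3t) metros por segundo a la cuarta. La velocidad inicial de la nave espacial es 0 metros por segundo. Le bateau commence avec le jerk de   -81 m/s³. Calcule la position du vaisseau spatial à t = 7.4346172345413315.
Nous devons intégrer notre équation de l'accélération a(t) = -6·cos(t) 2 fois. En intégrant l'accélération et en utilisant la condition initiale v(0) = 0, nous obtenons v(t) = -6·sin(t). En prenant ∫v(t)dt et en appliquant x(0) = 6, nous trouvons x(t) = 6·cos(t). En utilisant x(t) = 6·cos(t) et en substituant t = 7.4346172345413315, nous trouvons x = 2.44308006531254.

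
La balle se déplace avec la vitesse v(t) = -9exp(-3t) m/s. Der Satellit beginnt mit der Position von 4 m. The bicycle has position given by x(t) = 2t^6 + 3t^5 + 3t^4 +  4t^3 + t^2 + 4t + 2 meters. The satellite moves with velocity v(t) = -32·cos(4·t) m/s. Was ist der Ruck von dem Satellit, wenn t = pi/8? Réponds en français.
Pour résoudre ceci, nous devons prendre 2 dérivées de notre équation de la vitesse v(t) = -32·cos(4·t). La dérivée de la vitesse donne l'accélération: a(t) = 128·sin(4·t). En prenant d/dt de a(t), nous trouvons j(t) = 512·cos(4·t). En utilisant j(t) = 512·cos(4·t) et en substituant t = pi/8, nous trouvons j = 0.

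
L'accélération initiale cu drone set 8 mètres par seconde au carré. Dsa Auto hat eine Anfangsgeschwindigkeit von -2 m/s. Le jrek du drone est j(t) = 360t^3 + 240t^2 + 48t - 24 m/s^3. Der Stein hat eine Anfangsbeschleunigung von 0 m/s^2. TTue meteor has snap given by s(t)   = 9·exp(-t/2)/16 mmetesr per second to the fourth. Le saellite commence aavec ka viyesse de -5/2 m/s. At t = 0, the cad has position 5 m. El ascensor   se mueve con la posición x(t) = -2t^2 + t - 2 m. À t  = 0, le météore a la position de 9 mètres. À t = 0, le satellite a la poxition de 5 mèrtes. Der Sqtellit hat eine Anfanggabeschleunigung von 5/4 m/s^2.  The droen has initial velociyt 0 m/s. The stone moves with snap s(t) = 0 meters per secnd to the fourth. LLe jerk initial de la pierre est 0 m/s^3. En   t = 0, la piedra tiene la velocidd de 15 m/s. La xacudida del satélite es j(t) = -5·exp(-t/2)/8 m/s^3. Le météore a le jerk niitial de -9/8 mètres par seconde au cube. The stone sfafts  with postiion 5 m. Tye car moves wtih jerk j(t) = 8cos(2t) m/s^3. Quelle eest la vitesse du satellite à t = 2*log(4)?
Pour résoudre ceci, nous devons prendre 2 primitives de notre équation du jerk j(t) = -5·exp(-t/2)/8. L'intégrale du jerk est l'accélération. En utilisant a(0) = 5/4, nous obtenons a(t) = 5·exp(-t/2)/4. L'intégrale de l'accélération, avec v(0) = -5/2, donne la vitesse: v(t) = -5·exp(-t/2)/2. De l'équation de la vitesse v(t) = -5·exp(-t/2)/2, nous substituons t = 2*log(4) pour obtenir v = -5/8.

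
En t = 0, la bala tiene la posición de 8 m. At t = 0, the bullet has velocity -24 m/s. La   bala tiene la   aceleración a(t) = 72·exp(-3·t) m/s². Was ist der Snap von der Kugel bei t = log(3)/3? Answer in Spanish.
Partiendo de la aceleración a(t) = 72·exp(-3·t), tomamos 2 derivadas. Tomando d/dt de a(t), encontramos j(t) = -216·exp(-3·t). La derivada de la sacudida da el snap: s(t) = 648·exp(-3·t). Usando s(t) = 648·exp(-3·t) y sustituyendo t = log(3)/3, encontramos s = 216.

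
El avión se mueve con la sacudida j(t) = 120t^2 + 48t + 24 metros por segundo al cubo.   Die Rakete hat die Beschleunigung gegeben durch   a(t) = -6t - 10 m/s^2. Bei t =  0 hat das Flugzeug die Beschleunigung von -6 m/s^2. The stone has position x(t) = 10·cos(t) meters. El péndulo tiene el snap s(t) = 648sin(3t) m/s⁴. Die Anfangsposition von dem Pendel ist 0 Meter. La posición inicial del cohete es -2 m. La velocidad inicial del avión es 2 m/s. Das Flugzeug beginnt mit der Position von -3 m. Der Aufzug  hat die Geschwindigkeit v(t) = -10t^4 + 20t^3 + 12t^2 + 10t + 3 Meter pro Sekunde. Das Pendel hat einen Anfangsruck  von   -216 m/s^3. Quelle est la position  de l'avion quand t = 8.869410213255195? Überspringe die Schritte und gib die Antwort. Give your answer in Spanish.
x(8.869410213255195) = 124721.521137228.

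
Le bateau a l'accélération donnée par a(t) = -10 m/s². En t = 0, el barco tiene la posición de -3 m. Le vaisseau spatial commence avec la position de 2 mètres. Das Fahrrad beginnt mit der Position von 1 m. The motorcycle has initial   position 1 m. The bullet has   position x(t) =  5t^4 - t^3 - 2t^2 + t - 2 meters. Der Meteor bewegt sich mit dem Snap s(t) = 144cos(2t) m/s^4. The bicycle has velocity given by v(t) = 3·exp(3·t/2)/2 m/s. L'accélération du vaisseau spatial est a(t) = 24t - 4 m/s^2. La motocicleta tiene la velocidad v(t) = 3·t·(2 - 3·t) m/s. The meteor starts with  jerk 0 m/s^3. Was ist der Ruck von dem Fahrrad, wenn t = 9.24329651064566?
Um dies zu lösen, müssen wir 2 Ableitungen unserer Gleichung für die Geschwindigkeit v(t) = 3·exp(3·t/2)/2 nehmen. Durch Ableiten von der Geschwindigkeit erhalten wir die Beschleunigung: a(t) = 9·exp(3·t/2)/4. Die Ableitung von der Beschleunigung ergibt den Ruck: j(t) = 27·exp(3·t/2)/8. Mit j(t) = 27·exp(3·t/2)/8 und Einsetzen von t = 9.24329651064566, finden wir j = 3546033.06545771.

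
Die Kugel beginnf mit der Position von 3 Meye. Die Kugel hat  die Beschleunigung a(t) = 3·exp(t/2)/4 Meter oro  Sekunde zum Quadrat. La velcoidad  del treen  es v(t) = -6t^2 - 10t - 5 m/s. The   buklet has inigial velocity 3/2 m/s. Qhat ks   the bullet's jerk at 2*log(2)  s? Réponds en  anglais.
We must differentiate our acceleration equation a(t) = 3·exp(t/2)/4 1 time. Differentiating acceleration, we get jerk: j(t) = 3·exp(t/2)/8. Using j(t) = 3·exp(t/2)/8 and substituting t = 2*log(2), we find j = 3/4.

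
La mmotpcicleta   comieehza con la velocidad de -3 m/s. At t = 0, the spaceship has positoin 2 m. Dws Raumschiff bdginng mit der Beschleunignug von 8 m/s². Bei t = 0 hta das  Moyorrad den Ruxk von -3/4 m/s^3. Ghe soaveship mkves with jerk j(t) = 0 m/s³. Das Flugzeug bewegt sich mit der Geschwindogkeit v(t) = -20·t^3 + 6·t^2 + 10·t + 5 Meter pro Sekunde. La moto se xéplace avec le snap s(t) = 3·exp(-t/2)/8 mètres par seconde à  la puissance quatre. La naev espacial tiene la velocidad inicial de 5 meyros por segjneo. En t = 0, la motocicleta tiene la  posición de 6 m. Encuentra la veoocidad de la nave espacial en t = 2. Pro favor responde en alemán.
Wir müssen unsere Gleichung für den Ruck j(t) = 0 2-mal integrieren. Durch Integration von dem Ruck und Verwendung der Anfangsbedingung a(0) = 8, erhalten wir a(t) = 8. Mit ∫a(t)dt und Anwendung von v(0) = 5, finden wir v(t) = 8·t + 5. Aus der Gleichung für die Geschwindigkeit v(t) = 8·t + 5, setzen wir t = 2 ein und erhalten v = 21.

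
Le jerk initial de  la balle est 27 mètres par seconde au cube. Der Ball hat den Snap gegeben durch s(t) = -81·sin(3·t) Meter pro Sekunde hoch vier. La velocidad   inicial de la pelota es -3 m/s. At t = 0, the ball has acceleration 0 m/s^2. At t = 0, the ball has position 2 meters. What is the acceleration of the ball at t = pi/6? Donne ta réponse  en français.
Nous devons intégrer notre équation du snap s(t) = -81·sin(3·t) 2 fois. En intégrant le snap et en utilisant la condition initiale j(0) = 27, nous obtenons j(t) = 27·cos(3·t). L'intégrale du jerk, avec a(0) = 0, donne l'accélération: a(t) = 9·sin(3·t). En utilisant a(t) = 9·sin(3·t) et en substituant t = pi/6, nous trouvons a = 9.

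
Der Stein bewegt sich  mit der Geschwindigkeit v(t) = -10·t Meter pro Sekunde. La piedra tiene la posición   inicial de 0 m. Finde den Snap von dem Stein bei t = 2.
Ausgehend von der Geschwindigkeit v(t) = -10·t, nehmen wir 3 Ableitungen. Die Ableitung von der Geschwindigkeit ergibt die Beschleunigung: a(t) = -10. Mit d/dt von a(t) finden wir j(t) = 0. Die Ableitung von dem Ruck ergibt den Snap: s(t) = 0. Mit s(t) = 0 und Einsetzen von t = 2, finden wir s = 0.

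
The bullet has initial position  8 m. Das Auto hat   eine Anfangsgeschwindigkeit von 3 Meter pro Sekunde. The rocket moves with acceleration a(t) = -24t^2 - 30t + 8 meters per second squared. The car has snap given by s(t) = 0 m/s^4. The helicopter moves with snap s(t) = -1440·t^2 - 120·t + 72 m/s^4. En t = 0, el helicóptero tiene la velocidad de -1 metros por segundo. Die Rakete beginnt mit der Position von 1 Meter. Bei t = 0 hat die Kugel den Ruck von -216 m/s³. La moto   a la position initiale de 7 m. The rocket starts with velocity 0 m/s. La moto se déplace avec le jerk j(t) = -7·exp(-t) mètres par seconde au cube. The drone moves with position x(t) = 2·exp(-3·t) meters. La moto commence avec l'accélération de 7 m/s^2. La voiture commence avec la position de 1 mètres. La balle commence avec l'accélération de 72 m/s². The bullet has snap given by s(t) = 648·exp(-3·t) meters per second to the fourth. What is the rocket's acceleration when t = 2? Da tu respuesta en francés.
En utilisant a(t) = -24·t^2 - 30·t + 8 et en substituant t = 2, nous trouvons a = -148.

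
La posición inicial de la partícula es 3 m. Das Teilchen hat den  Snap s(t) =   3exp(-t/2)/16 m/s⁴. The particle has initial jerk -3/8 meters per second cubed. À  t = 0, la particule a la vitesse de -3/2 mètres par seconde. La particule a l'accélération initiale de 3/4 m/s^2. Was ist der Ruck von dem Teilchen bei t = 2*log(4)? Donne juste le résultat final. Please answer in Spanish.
La sacudida en t = 2*log(4) es j = -3/32.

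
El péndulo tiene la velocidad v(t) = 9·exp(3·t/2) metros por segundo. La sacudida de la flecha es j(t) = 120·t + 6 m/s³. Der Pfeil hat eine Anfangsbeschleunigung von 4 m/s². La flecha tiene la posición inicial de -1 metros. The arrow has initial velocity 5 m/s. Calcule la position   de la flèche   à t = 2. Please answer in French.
Pour résoudre ceci, nous devons prendre 3 intégrales de notre équation du jerk j(t) = 120·t + 6. En intégrant le jerk et en utilisant la condition initiale a(0) = 4, nous obtenons a(t) = 60·t^2 + 6·t + 4. L'intégrale de l'accélération, avec v(0) = 5, donne la vitesse: v(t) = 20·t^3 + 3·t^2 + 4·t + 5. L'intégrale de la vitesse est la position. En utilisant x(0) = -1, nous obtenons x(t) = 5·t^4 + t^3 + 2·t^2 + 5·t - 1. De l'équation de la position x(t) = 5·t^4 + t^3 + 2·t^2 + 5·t - 1, nous substituons t = 2 pour obtenir x = 105.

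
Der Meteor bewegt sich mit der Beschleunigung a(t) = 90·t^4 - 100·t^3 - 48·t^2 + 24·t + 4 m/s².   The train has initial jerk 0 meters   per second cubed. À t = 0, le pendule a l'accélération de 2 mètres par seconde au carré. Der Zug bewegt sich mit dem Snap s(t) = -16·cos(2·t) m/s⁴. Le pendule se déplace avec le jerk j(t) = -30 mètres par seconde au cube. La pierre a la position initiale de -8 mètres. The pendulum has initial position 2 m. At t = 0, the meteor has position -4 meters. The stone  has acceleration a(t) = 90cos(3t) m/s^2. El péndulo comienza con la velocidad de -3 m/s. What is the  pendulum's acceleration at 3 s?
We must find the integral of our jerk equation j(t) = -30 1 time. Integrating jerk and using the initial condition a(0) = 2, we get a(t) = 2 - 30·t. Using a(t) = 2 - 30·t and substituting t = 3, we find a = -88.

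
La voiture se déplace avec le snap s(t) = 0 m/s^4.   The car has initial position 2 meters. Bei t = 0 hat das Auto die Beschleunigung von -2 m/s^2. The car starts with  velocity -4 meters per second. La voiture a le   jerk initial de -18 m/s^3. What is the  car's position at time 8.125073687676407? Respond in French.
Nous devons trouver l'intégrale de notre équation du snap s(t) = 0 4 fois. En intégrant le snap et en utilisant la condition initiale j(0) = -18, nous obtenons j(t) = -18. En prenant ∫j(t)dt et en appliquant a(0) = -2, nous trouvons a(t) = -18·t - 2. En intégrant l'accélération et en utilisant la condition initiale v(0) = -4, nous obtenons v(t) = -9·t^2 - 2·t - 4. L'intégrale de la vitesse, avec x(0) = 2, donne la position: x(t) = -3·t^3 - t^2 - 4·t + 2. Nous avons la position x(t) = -3·t^3 - t^2 - 4·t + 2. En substituant t = 8.125073687676407: x(8.125073687676407) = -1705.69175779505.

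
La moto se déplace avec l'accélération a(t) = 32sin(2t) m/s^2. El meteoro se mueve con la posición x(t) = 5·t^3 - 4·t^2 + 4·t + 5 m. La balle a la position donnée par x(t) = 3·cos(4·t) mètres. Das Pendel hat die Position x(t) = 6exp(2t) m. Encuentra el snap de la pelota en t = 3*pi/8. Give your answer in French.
Nous devons dériver notre équation de la position x(t) = 3·cos(4·t) 4 fois. En dérivant la position, nous obtenons la vitesse: v(t) = -12·sin(4·t). En dérivant la vitesse, nous obtenons l'accélération: a(t) = -48·cos(4·t). En prenant d/dt de a(t), nous trouvons j(t) = 192·sin(4·t). En dérivant le jerk, nous obtenons le snap: s(t) = 768·cos(4·t). En utilisant s(t) = 768·cos(4·t) et en substituant t = 3*pi/8, nous trouvons s = 0.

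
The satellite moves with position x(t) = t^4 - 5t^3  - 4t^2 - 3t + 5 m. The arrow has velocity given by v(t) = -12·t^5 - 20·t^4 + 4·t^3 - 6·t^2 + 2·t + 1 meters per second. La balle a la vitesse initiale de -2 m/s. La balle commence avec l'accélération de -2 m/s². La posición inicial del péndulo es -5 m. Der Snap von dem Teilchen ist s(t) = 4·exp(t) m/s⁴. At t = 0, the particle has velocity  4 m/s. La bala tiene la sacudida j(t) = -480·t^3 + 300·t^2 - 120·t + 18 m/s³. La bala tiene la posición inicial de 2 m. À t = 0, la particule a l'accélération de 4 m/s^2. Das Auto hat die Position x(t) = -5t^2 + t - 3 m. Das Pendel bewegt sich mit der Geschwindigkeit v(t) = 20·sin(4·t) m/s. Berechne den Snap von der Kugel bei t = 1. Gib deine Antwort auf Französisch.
Pour résoudre ceci, nous devons prendre 1 dérivée de notre équation du jerk j(t) = -480·t^3 + 300·t^2 - 120·t + 18. La dérivée du jerk donne le snap: s(t) = -1440·t^2 + 600·t - 120. De l'équation du snap s(t) = -1440·t^2 + 600·t - 120, nous substituons t = 1 pour obtenir s = -960.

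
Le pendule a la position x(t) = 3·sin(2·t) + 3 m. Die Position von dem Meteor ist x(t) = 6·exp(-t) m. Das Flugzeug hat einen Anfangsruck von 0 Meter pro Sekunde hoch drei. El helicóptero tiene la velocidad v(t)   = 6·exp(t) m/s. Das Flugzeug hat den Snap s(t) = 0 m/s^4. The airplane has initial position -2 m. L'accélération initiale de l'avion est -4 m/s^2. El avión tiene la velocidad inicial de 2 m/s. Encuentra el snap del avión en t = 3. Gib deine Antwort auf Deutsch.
Aus der Gleichung für den Snap s(t) = 0, setzen wir t = 3 ein und erhalten s = 0.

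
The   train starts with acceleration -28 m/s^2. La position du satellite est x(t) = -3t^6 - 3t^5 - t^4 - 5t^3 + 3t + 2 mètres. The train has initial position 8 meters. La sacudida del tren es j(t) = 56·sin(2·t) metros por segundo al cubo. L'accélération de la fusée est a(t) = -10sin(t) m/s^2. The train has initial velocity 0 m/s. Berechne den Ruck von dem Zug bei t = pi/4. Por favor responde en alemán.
Mit j(t) = 56·sin(2·t) und Einsetzen von t = pi/4, finden wir j = 56.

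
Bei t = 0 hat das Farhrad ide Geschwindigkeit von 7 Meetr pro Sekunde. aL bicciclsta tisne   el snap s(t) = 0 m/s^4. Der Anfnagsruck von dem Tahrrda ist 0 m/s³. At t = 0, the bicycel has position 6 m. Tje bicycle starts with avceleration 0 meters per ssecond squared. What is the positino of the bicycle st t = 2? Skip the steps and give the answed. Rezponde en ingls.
The position at t = 2 is x = 20.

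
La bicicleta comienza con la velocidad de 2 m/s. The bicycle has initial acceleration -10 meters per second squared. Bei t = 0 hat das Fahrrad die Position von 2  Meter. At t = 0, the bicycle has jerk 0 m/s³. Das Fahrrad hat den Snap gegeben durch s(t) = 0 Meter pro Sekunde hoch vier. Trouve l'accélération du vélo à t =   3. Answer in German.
Ausgehend von dem Snap s(t) = 0, nehmen wir 2 Stammfunktionen. Durch Integration von dem Snap und Verwendung der Anfangsbedingung j(0) = 0, erhalten wir j(t) = 0. Mit ∫j(t)dt und Anwendung von a(0) = -10, finden wir a(t) = -10. Mit a(t) = -10 und Einsetzen von t = 3, finden wir a = -10.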